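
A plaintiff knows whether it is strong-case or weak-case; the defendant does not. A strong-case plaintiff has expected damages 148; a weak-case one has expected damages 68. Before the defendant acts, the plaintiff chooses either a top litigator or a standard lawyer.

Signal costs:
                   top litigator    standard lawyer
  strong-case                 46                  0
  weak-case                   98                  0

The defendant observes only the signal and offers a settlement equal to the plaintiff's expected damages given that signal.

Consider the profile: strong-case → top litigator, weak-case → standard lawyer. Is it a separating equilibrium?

Yes

Under separation the defendant infers type exactly: top litigator → strong-case (pays 148), standard lawyer → weak-case (pays 68).
Strong-case: top litigator gives 148 − 46 = 102; standard lawyer gives 68 − 0 = 68. No deviation. ✓
Weak-case: standard lawyer gives 68 − 0 = 68; top litigator gives 148 − 98 = 50. No deviation. ✓
Both incentive constraints hold.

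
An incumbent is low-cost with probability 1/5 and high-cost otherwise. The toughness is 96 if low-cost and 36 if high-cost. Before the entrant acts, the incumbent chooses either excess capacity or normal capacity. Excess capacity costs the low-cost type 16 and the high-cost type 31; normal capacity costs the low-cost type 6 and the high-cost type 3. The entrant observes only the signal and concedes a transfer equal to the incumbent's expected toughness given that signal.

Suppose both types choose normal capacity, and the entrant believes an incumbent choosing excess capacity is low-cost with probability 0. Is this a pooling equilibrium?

Yes

At the pooled signal (normal capacity) the entrant holds the prior 1/5 and pays 1/5·96 + 4/5·36 = 48. Off-path (excess capacity) belief 0 gives 0·96 + 1·36 = 36.
Low-cost: normal capacity gives 48 − 6 = 42; excess capacity gives 36 − 16 = 20. Stays. ✓
High-cost: normal capacity gives 48 − 3 = 45; excess capacity gives 36 − 31 = 5. Stays. ✓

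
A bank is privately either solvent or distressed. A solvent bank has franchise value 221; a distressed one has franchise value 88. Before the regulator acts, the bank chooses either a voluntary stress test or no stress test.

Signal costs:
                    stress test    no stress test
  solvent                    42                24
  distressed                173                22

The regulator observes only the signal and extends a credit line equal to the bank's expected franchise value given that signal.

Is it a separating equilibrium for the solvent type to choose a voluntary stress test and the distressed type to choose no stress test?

If types separate, stress test earns payment 221 and no stress test earns 88.
Solvent: stress test gives 221 − 42 = 179; no stress test gives 88 − 24 = 64. No deviation. ✓
Distressed: no stress test gives 88 − 22 = 66; stress test gives 221 − 173 = 48. No deviation. ✓
Both incentive constraints hold.

Yes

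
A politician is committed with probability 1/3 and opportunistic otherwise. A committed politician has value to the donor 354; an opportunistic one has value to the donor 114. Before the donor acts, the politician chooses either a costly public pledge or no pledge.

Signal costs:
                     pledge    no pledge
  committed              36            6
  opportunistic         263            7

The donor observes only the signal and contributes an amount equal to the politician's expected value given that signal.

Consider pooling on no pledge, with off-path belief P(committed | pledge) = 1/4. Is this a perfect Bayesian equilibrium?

At the pooled signal (no pledge) the donor holds the prior 1/3 and pays 1/3·354 + 2/3·114 = 194. Off-path (pledge) belief 1/4 gives 1/4·354 + 3/4·114 = 174.
Committed: no pledge gives 194 − 6 = 188; pledge gives 174 − 36 = 138. Stays. ✓
Opportunistic: no pledge gives 194 − 7 = 187; pledge gives 174 − 263 = -89. Stays. ✓

Yes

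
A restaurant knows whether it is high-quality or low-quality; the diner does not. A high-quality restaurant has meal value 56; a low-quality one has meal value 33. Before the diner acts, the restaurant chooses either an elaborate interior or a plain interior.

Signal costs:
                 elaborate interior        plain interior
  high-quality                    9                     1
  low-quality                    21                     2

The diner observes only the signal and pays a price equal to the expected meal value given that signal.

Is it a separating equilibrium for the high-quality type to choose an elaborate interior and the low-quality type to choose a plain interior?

No

Under separation the diner infers type exactly: elaborate interior → high-quality (pays 56), plain interior → low-quality (pays 33).
High-quality: elaborate interior gives 56 − 9 = 47; plain interior gives 33 − 1 = 32. No deviation. ✓
Low-quality: plain interior gives 33 − 2 = 31; elaborate interior gives 56 − 21 = 35. Would deviate. ✗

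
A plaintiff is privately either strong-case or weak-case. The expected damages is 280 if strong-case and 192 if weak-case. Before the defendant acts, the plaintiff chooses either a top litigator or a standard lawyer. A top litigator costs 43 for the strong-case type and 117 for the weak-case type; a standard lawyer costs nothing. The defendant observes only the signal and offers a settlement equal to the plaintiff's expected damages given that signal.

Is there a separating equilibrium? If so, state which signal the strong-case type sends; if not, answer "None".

Try strong-case → top litigator, weak-case → standard lawyer:
  If types separate, top litigator earns payment 280 and standard lawyer earns 192.
  Strong-case: top litigator gives 280 − 43 = 237; standard lawyer gives 192 − 0 = 192. No deviation. ✓
  Weak-case: standard lawyer gives 192 − 0 = 192; top litigator gives 280 − 117 = 163. No deviation. ✓
Both hold — the strong-case type sends top litigator.

top litigator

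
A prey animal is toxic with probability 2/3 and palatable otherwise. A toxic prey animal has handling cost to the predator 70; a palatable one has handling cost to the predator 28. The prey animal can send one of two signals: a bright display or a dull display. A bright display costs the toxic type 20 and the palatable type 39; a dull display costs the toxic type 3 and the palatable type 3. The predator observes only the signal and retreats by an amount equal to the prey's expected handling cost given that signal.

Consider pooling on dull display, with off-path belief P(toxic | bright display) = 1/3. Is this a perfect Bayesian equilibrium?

Yes

At the pooled signal (dull display) the predator holds the prior 2/3 and pays 2/3·70 + 1/3·28 = 56. Off-path (bright display) belief 1/3 gives 1/3·70 + 2/3·28 = 42.
Toxic: dull display gives 56 − 3 = 53; bright display gives 42 − 20 = 22. Stays. ✓
Palatable: dull display gives 56 − 3 = 53; bright display gives 42 − 39 = 3. Stays. ✓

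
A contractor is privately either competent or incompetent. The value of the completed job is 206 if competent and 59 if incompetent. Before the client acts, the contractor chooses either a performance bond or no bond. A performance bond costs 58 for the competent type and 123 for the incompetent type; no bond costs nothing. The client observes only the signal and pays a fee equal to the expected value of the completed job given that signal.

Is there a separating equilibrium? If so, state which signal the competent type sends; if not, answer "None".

None

Try competent → bond, incompetent → no bond:
  If types separate, bond earns payment 206 and no bond earns 59.
  Competent: bond gives 206 − 58 = 148; no bond gives 59 − 0 = 59. No deviation. ✓
  Incompetent: no bond gives 59 − 0 = 59; bond gives 206 − 123 = 83. Would deviate. ✗
Try competent → no bond, incompetent → bond:
  If types separate, no bond earns payment 206 and bond earns 59.
  Competent: no bond gives 206 − 0 = 206; bond gives 59 − 58 = 1. No deviation. ✓
  Incompetent: bond gives 59 − 123 = -64; no bond gives 206 − 0 = 206. Would deviate. ✗
Neither assignment is incentive-compatible.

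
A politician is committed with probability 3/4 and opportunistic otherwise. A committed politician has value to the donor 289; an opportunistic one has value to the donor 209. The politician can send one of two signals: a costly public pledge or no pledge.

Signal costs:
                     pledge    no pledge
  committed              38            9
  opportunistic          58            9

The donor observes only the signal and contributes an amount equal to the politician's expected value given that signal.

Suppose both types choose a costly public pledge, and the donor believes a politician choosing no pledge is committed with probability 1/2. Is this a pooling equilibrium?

At the pooled signal (pledge) the donor holds the prior 3/4 and pays 3/4·289 + 1/4·209 = 269. Off-path (no pledge) belief 1/2 gives 1/2·289 + 1/2·209 = 249.
Committed: pledge gives 269 − 38 = 231; no pledge gives 249 − 9 = 240. Deviates. ✗
Opportunistic: pledge gives 269 − 58 = 211; no pledge gives 249 − 9 = 240. Deviates. ✗

No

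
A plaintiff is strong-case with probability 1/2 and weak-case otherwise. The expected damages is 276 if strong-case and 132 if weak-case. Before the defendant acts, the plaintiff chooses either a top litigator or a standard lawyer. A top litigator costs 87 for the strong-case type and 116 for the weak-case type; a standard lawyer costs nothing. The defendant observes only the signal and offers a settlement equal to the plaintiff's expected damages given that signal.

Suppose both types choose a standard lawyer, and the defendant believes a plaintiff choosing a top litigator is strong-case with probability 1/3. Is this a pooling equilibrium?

On the equilibrium path (standard lawyer) the defendant holds the prior 1/2 and pays 1/2·276 + 1/2·132 = 204. Off-path (top litigator) belief 1/3 gives 1/3·276 + 2/3·132 = 180.
Strong-case: standard lawyer gives 204 − 0 = 204; top litigator gives 180 − 87 = 93. Stays. ✓
Weak-case: standard lawyer gives 204 − 0 = 204; top litigator gives 180 − 116 = 64. Stays. ✓
Beliefs are Bayes-consistent on-path and both types best-respond.

Yes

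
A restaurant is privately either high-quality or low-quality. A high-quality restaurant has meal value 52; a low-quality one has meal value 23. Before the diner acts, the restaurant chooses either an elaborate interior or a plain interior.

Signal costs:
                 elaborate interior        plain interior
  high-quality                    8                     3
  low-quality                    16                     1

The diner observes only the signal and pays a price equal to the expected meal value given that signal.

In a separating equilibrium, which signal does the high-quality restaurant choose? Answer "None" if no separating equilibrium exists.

Try high-quality → elaborate interior, low-quality → plain interior:
  If types separate, elaborate interior earns payment 52 and plain interior earns 23.
  High-quality: elaborate interior gives 52 − 8 = 44; plain interior gives 23 − 3 = 20. No deviation. ✓
  Low-quality: plain interior gives 23 − 1 = 22; elaborate interior gives 52 − 16 = 36. Would deviate. ✗
Try high-quality → plain interior, low-quality → elaborate interior:
  If types separate, plain interior earns payment 52 and elaborate interior earns 23.
  High-quality: plain interior gives 52 − 3 = 49; elaborate interior gives 23 − 8 = 15. No deviation. ✓
  Low-quality: elaborate interior gives 23 − 16 = 7; plain interior gives 52 − 1 = 51. Would deviate. ✗
Neither assignment is incentive-compatible.

None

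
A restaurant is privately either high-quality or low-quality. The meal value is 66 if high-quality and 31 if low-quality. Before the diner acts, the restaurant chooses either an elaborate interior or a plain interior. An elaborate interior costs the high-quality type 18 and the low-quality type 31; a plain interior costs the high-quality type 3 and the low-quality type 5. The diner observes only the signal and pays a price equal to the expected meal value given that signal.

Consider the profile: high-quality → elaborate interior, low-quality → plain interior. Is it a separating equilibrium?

If types separate, elaborate interior earns payment 66 and plain interior earns 31.
High-quality: elaborate interior gives 66 − 18 = 48; plain interior gives 31 − 3 = 28. No deviation. ✓
Low-quality: plain interior gives 31 − 5 = 26; elaborate interior gives 66 − 31 = 35. Would deviate. ✗

No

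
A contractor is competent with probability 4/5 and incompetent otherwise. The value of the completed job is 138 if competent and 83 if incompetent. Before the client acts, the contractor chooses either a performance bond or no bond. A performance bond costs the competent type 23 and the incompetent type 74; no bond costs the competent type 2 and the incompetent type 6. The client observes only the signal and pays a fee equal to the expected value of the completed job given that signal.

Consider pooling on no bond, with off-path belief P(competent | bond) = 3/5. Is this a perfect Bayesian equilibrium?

Yes

On the equilibrium path (no bond) the client holds the prior 4/5 and pays 4/5·138 + 1/5·83 = 127. Off-path (bond) belief 3/5 gives 3/5·138 + 2/5·83 = 116.
Competent: no bond gives 127 − 2 = 125; bond gives 116 − 23 = 93. Stays. ✓
Incompetent: no bond gives 127 − 6 = 121; bond gives 116 − 74 = 42. Stays. ✓
Beliefs are Bayes-consistent on-path and both types best-respond.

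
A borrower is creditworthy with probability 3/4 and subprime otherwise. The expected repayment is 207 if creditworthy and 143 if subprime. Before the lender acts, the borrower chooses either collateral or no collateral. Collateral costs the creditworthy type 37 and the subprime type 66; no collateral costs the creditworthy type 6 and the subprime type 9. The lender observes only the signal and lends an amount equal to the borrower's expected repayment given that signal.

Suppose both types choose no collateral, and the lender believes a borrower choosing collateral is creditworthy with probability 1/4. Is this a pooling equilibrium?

Yes

At the pooled signal (no collateral) the lender holds the prior 3/4 and pays 3/4·207 + 1/4·143 = 191. Off-path (collateral) belief 1/4 gives 1/4·207 + 3/4·143 = 159.
Creditworthy: no collateral gives 191 − 6 = 185; collateral gives 159 − 37 = 122. Stays. ✓
Subprime: no collateral gives 191 − 9 = 182; collateral gives 159 − 66 = 93. Stays. ✓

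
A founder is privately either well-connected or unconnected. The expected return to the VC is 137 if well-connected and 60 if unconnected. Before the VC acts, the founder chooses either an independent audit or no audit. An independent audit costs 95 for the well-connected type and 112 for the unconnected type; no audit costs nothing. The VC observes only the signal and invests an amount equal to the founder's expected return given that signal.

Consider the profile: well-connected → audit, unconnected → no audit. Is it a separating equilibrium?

No

Under separation the VC infers type exactly: audit → well-connected (pays 137), no audit → unconnected (pays 60).
Well-connected: audit gives 137 − 95 = 42; no audit gives 60 − 0 = 60. Would deviate. ✗
Unconnected: no audit gives 60 − 0 = 60; audit gives 137 − 112 = 25. No deviation. ✓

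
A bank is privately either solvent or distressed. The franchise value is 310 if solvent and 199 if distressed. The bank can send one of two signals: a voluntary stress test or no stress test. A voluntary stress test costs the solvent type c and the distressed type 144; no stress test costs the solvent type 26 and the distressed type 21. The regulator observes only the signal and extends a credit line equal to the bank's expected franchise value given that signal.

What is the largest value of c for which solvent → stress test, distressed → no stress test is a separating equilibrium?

137

Under separation: stress test → solvent (pays 310); no stress test → distressed (pays 199).
Distressed: 199 − 21 = 178 ≥ 310 − 144 = 166. Holds regardless of c. ✓
Solvent: 310 − c ≥ 199 − 26, so c ≤ 310 − 173 = 137.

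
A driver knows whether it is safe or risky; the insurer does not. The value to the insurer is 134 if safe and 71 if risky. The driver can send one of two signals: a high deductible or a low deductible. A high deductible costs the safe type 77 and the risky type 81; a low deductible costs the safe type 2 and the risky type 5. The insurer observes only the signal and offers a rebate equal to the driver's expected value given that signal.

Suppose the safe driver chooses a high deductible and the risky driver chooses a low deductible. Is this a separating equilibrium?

No

If types separate, high deductible earns payment 134 and low deductible earns 71.
Safe: high deductible gives 134 − 77 = 57; low deductible gives 71 − 2 = 69. Would deviate. ✗
Risky: low deductible gives 71 − 5 = 66; high deductible gives 134 − 81 = 53. No deviation. ✓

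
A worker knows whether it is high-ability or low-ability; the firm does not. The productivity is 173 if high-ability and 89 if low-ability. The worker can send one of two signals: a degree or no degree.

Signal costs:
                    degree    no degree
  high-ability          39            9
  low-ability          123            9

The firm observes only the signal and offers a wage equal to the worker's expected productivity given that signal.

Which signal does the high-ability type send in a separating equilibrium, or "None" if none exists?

Try high-ability → degree, low-ability → no degree:
  If types separate, degree earns payment 173 and no degree earns 89.
  High-ability: degree gives 173 − 39 = 134; no degree gives 89 − 9 = 80. No deviation. ✓
  Low-ability: no degree gives 89 − 9 = 80; degree gives 173 − 123 = 50. No deviation. ✓
Both hold — the high-ability type sends degree.

degree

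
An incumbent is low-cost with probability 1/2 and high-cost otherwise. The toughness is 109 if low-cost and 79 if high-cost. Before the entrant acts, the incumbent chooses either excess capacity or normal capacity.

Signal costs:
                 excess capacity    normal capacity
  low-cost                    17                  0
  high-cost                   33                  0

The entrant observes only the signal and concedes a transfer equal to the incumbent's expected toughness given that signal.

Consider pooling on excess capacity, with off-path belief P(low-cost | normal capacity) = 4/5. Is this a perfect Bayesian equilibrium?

No

At the pooled signal (excess capacity) the entrant holds the prior 1/2 and pays 1/2·109 + 1/2·79 = 94. Off-path (normal capacity) belief 4/5 gives 4/5·109 + 1/5·79 = 103.
Low-cost: excess capacity gives 94 − 17 = 77; normal capacity gives 103 − 0 = 103. Deviates. ✗
High-cost: excess capacity gives 94 − 33 = 61; normal capacity gives 103 − 0 = 103. Deviates. ✗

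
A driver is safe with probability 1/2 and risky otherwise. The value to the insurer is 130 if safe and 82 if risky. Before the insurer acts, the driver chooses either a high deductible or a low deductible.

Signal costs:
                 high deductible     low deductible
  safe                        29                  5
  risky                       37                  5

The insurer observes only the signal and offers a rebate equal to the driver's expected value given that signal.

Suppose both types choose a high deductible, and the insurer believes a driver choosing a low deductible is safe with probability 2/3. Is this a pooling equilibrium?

On the equilibrium path (high deductible) the insurer holds the prior 1/2 and pays 1/2·130 + 1/2·82 = 106. Off-path (low deductible) belief 2/3 gives 2/3·130 + 1/3·82 = 114.
Safe: high deductible gives 106 − 29 = 77; low deductible gives 114 − 5 = 109. Deviates. ✗
Risky: high deductible gives 106 − 37 = 69; low deductible gives 114 − 5 = 109. Deviates. ✗

No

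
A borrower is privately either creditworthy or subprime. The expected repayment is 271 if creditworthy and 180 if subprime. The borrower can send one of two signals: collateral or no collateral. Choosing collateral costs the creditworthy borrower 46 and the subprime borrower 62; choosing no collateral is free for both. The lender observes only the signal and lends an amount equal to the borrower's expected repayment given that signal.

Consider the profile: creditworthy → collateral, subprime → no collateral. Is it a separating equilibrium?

No

Under separation the lender infers type exactly: collateral → creditworthy (pays 271), no collateral → subprime (pays 180).
Creditworthy: collateral gives 271 − 46 = 225; no collateral gives 180 − 0 = 180. No deviation. ✓
Subprime: no collateral gives 180 − 0 = 180; collateral gives 271 − 62 = 209. Would deviate. ✗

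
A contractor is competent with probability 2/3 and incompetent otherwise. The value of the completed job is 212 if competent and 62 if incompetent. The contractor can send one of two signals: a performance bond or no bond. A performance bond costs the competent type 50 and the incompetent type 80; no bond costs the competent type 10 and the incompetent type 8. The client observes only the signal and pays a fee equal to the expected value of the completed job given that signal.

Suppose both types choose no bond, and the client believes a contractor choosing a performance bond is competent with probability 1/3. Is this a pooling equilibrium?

Yes

At the pooled signal (no bond) the client holds the prior 2/3 and pays 2/3·212 + 1/3·62 = 162. Off-path (bond) belief 1/3 gives 1/3·212 + 2/3·62 = 112.
Competent: no bond gives 162 − 10 = 152; bond gives 112 − 50 = 62. Stays. ✓
Incompetent: no bond gives 162 − 8 = 154; bond gives 112 − 80 = 32. Stays. ✓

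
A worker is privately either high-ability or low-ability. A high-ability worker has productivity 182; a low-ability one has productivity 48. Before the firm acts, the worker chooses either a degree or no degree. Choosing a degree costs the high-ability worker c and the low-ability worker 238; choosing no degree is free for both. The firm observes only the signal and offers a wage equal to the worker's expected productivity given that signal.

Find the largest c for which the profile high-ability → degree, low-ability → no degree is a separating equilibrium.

134

Under separation: degree → high-ability (pays 182); no degree → low-ability (pays 48).
Low-ability: 48 − 0 = 48 ≥ 182 − 238 = -56. Holds regardless of c. ✓
High-ability: 182 − c ≥ 48 − 0, so c ≤ 182 − 48 = 134.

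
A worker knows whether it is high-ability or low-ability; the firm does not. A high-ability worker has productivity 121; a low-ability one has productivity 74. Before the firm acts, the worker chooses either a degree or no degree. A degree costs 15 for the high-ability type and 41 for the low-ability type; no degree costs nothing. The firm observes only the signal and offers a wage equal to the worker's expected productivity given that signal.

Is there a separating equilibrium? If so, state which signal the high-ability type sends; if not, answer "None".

Try high-ability → degree, low-ability → no degree:
  Under separation the firm infers type exactly: degree → high-ability (pays 121), no degree → low-ability (pays 74).
  High-ability: degree gives 121 − 15 = 106; no degree gives 74 − 0 = 74. No deviation. ✓
  Low-ability: no degree gives 74 − 0 = 74; degree gives 121 − 41 = 80. Would deviate. ✗
Try high-ability → no degree, low-ability → degree:
  Under separation the firm infers type exactly: no degree → high-ability (pays 121), degree → low-ability (pays 74).
  High-ability: no degree gives 121 − 0 = 121; degree gives 74 − 15 = 59. No deviation. ✓
  Low-ability: degree gives 74 − 41 = 33; no degree gives 121 − 0 = 121. Would deviate. ✗
Neither assignment is incentive-compatible.

None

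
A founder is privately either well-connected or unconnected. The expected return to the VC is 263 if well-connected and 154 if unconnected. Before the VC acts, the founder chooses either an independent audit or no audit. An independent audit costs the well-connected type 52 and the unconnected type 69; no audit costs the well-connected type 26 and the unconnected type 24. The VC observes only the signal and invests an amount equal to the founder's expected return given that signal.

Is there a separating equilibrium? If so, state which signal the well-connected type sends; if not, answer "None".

Try well-connected → audit, unconnected → no audit:
  If types separate, audit earns payment 263 and no audit earns 154.
  Well-connected: audit gives 263 − 52 = 211; no audit gives 154 − 26 = 128. No deviation. ✓
  Unconnected: no audit gives 154 − 24 = 130; audit gives 263 − 69 = 194. Would deviate. ✗
Try well-connected → no audit, unconnected → audit:
  If types separate, no audit earns payment 263 and audit earns 154.
  Well-connected: no audit gives 263 − 26 = 237; audit gives 154 − 52 = 102. No deviation. ✓
  Unconnected: audit gives 154 − 69 = 85; no audit gives 263 − 24 = 239. Would deviate. ✗
Neither assignment is incentive-compatible.

None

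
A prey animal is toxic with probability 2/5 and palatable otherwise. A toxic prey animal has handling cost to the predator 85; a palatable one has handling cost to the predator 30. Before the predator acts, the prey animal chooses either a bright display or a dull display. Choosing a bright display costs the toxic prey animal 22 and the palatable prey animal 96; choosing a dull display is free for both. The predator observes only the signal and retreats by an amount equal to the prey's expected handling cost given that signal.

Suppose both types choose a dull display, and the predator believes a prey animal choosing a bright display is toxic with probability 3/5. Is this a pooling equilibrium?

Yes

On the equilibrium path (dull display) the predator holds the prior 2/5 and pays 2/5·85 + 3/5·30 = 52. Off-path (bright display) belief 3/5 gives 3/5·85 + 2/5·30 = 63.
Toxic: dull display gives 52 − 0 = 52; bright display gives 63 − 22 = 41. Stays. ✓
Palatable: dull display gives 52 − 0 = 52; bright display gives 63 − 96 = -33. Stays. ✓
Beliefs are Bayes-consistent on-path and both types best-respond.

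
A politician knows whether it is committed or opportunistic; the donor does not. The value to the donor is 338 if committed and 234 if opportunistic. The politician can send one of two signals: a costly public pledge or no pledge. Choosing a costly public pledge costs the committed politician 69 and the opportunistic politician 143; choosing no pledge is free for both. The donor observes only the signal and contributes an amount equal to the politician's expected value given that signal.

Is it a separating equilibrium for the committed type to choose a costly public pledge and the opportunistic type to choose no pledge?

If types separate, pledge earns payment 338 and no pledge earns 234.
Committed: pledge gives 338 − 69 = 269; no pledge gives 234 − 0 = 234. No deviation. ✓
Opportunistic: no pledge gives 234 − 0 = 234; pledge gives 338 − 143 = 195. No deviation. ✓
Neither type gains from mimicking the other.

Yes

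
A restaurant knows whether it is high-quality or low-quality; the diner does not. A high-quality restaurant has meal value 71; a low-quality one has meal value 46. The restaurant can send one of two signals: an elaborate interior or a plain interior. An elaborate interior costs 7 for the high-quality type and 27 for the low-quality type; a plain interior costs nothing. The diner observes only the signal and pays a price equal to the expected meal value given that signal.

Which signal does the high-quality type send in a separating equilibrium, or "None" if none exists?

elaborate interior

Try high-quality → elaborate interior, low-quality → plain interior:
  If types separate, elaborate interior earns payment 71 and plain interior earns 46.
  High-quality: elaborate interior gives 71 − 7 = 64; plain interior gives 46 − 0 = 46. No deviation. ✓
  Low-quality: plain interior gives 46 − 0 = 46; elaborate interior gives 71 − 27 = 44. No deviation. ✓
Both hold — the high-quality type sends elaborate interior.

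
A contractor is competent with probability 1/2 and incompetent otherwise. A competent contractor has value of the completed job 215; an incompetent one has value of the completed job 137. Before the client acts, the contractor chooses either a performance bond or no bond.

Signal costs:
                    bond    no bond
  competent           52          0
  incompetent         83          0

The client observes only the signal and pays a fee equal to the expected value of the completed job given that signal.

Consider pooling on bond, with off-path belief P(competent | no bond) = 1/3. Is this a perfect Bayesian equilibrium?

No

On the equilibrium path (bond) the client holds the prior 1/2 and pays 1/2·215 + 1/2·137 = 176. Off-path (no bond) belief 1/3 gives 1/3·215 + 2/3·137 = 163.
Competent: bond gives 176 − 52 = 124; no bond gives 163 − 0 = 163. Deviates. ✗
Incompetent: bond gives 176 − 83 = 93; no bond gives 163 − 0 = 163. Deviates. ✗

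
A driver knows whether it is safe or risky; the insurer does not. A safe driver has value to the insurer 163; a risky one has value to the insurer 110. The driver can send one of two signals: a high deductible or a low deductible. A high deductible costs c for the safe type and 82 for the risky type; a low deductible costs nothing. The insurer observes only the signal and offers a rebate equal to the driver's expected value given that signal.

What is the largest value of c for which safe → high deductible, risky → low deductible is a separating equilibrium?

Under separation: high deductible → safe (pays 163); low deductible → risky (pays 110).
Risky: 110 − 0 = 110 ≥ 163 − 82 = 81. Holds regardless of c. ✓
Safe: 163 − c ≥ 110 − 0, so c ≤ 163 − 110 = 53.

53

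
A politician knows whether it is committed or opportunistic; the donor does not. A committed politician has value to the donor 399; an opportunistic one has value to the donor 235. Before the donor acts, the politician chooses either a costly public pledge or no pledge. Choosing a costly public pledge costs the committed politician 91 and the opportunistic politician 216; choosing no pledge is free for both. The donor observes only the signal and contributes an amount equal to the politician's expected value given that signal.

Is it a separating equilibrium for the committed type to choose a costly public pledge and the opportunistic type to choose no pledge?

If types separate, pledge earns payment 399 and no pledge earns 235.
Committed: pledge gives 399 − 91 = 308; no pledge gives 235 − 0 = 235. No deviation. ✓
Opportunistic: no pledge gives 235 − 0 = 235; pledge gives 399 − 216 = 183. No deviation. ✓
Both incentive constraints hold.

Yes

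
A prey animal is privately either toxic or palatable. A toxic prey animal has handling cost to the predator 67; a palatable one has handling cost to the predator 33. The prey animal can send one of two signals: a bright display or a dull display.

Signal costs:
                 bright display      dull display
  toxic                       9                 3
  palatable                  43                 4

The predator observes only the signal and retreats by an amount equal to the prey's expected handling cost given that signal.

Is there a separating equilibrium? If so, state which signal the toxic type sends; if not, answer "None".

bright display

Try toxic → bright display, palatable → dull display:
  If types separate, bright display earns payment 67 and dull display earns 33.
  Toxic: bright display gives 67 − 9 = 58; dull display gives 33 − 3 = 30. No deviation. ✓
  Palatable: dull display gives 33 − 4 = 29; bright display gives 67 − 43 = 24. No deviation. ✓
Both hold — the toxic type sends bright display.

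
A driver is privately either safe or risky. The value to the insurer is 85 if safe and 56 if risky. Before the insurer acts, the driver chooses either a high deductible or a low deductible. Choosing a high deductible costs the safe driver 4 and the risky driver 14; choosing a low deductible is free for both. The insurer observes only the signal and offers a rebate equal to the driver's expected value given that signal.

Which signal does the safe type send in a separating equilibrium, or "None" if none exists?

Try safe → high deductible, risky → low deductible:
  If types separate, high deductible earns payment 85 and low deductible earns 56.
  Safe: high deductible gives 85 − 4 = 81; low deductible gives 56 − 0 = 56. No deviation. ✓
  Risky: low deductible gives 56 − 0 = 56; high deductible gives 85 − 14 = 71. Would deviate. ✗
Try safe → low deductible, risky → high deductible:
  If types separate, low deductible earns payment 85 and high deductible earns 56.
  Safe: low deductible gives 85 − 0 = 85; high deductible gives 56 − 4 = 52. No deviation. ✓
  Risky: high deductible gives 56 − 14 = 42; low deductible gives 85 − 0 = 85. Would deviate. ✗
Neither assignment is incentive-compatible.

None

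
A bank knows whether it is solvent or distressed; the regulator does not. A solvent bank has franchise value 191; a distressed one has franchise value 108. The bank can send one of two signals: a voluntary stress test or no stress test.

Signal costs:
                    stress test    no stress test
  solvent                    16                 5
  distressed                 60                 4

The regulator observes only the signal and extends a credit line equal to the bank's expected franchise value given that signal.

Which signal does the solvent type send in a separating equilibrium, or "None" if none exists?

Try solvent → stress test, distressed → no stress test:
  If types separate, stress test earns payment 191 and no stress test earns 108.
  Solvent: stress test gives 191 − 16 = 175; no stress test gives 108 − 5 = 103. No deviation. ✓
  Distressed: no stress test gives 108 − 4 = 104; stress test gives 191 − 60 = 131. Would deviate. ✗
Try solvent → no stress test, distressed → stress test:
  If types separate, no stress test earns payment 191 and stress test earns 108.
  Solvent: no stress test gives 191 − 5 = 186; stress test gives 108 − 16 = 92. No deviation. ✓
  Distressed: stress test gives 108 − 60 = 48; no stress test gives 191 − 4 = 187. Would deviate. ✗
Neither assignment is incentive-compatible.

None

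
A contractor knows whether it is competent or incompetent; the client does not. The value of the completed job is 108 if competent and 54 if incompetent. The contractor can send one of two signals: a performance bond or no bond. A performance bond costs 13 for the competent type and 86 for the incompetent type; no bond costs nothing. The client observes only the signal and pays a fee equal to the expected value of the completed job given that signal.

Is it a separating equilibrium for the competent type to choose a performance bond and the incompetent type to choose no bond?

If types separate, bond earns payment 108 and no bond earns 54.
Competent: bond gives 108 − 13 = 95; no bond gives 54 − 0 = 54. No deviation. ✓
Incompetent: no bond gives 54 − 0 = 54; bond gives 108 − 86 = 22. No deviation. ✓
Neither type gains from mimicking the other.

Yes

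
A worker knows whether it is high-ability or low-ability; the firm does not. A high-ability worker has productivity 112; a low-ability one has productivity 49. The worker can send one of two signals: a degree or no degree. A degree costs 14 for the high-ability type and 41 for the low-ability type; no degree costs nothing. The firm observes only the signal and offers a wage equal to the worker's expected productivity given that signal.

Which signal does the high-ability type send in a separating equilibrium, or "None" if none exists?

Try high-ability → degree, low-ability → no degree:
  If types separate, degree earns payment 112 and no degree earns 49.
  High-ability: degree gives 112 − 14 = 98; no degree gives 49 − 0 = 49. No deviation. ✓
  Low-ability: no degree gives 49 − 0 = 49; degree gives 112 − 41 = 71. Would deviate. ✗
Try high-ability → no degree, low-ability → degree:
  If types separate, no degree earns payment 112 and degree earns 49.
  High-ability: no degree gives 112 − 0 = 112; degree gives 49 − 14 = 35. No deviation. ✓
  Low-ability: degree gives 49 − 41 = 8; no degree gives 112 − 0 = 112. Would deviate. ✗
Neither assignment is incentive-compatible.

None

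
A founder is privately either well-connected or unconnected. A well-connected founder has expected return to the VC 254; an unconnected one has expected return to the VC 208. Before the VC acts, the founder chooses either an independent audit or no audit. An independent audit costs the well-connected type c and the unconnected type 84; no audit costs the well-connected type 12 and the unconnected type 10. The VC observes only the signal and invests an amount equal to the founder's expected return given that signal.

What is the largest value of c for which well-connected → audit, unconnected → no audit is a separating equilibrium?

58

Under separation: audit → well-connected (pays 254); no audit → unconnected (pays 208).
Unconnected: 208 − 10 = 198 ≥ 254 − 84 = 170. Holds regardless of c. ✓
Well-connected: 254 − c ≥ 208 − 12, so c ≤ 254 − 196 = 58.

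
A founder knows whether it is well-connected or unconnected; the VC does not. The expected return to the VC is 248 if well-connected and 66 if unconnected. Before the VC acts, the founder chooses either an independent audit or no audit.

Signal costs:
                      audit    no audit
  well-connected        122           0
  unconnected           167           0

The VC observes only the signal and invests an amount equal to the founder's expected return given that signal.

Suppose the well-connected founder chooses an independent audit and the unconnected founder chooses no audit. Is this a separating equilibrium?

Under separation the VC infers type exactly: audit → well-connected (pays 248), no audit → unconnected (pays 66).
Well-connected: audit gives 248 − 122 = 126; no audit gives 66 − 0 = 66. No deviation. ✓
Unconnected: no audit gives 66 − 0 = 66; audit gives 248 − 167 = 81. Would deviate. ✗

No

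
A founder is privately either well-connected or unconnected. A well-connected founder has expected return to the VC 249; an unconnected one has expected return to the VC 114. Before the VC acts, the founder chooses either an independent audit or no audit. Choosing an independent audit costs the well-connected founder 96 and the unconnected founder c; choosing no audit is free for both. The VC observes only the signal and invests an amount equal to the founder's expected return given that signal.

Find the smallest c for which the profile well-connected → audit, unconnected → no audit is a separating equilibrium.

135

Under separation: audit → well-connected (pays 249); no audit → unconnected (pays 114).
Well-connected: 249 − 96 = 153 ≥ 114 − 0 = 114. Holds regardless of c. ✓
Unconnected: 114 − 0 ≥ 249 − c, so c ≥ 249 − 114 = 135.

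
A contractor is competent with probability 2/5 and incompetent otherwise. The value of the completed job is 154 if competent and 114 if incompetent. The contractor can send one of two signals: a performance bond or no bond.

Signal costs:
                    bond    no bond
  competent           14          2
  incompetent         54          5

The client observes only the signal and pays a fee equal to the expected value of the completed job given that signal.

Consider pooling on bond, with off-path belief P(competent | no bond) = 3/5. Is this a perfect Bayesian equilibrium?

No

At the pooled signal (bond) the client holds the prior 2/5 and pays 2/5·154 + 3/5·114 = 130. Off-path (no bond) belief 3/5 gives 3/5·154 + 2/5·114 = 138.
Competent: bond gives 130 − 14 = 116; no bond gives 138 − 2 = 136. Deviates. ✗
Incompetent: bond gives 130 − 54 = 76; no bond gives 138 − 5 = 133. Deviates. ✗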